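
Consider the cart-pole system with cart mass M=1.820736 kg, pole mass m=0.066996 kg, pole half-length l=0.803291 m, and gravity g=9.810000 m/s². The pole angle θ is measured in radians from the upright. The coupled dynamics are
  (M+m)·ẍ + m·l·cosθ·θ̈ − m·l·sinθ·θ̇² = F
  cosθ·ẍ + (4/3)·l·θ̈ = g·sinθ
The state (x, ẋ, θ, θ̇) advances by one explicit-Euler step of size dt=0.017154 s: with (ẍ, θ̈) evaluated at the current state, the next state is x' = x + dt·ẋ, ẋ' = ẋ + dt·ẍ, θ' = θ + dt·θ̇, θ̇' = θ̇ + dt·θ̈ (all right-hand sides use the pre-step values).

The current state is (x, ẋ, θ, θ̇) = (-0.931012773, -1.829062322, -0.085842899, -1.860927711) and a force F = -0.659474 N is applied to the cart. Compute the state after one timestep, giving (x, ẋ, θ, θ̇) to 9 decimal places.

sinθ=-0.085737508, cosθ=0.996317760
temp = (F + m·l·θ̇²·sinθ)/(M+m) = (-0.659474 + -0.015979075)/1.887732 = -0.357811954
θ̈ = (g·sinθ − cosθ·temp)/(l·(4/3 − m·cos²θ/(M+m))) = -0.464721270
ẍ = temp − m·l·θ̈·cosθ/(M+m) = -0.344612017
Euler: x'=-0.931012773+0.017154·-1.829062322=-0.962388508, ẋ'=-1.829062322+0.017154·-0.344612017=-1.834973797
       θ'=-0.085842899+0.017154·-1.860927711=-0.117765253, θ̇'=-1.860927711+0.017154·-0.464721270=-1.868899540

(-0.962388508, -1.834973797, -0.117765253, -1.868899540)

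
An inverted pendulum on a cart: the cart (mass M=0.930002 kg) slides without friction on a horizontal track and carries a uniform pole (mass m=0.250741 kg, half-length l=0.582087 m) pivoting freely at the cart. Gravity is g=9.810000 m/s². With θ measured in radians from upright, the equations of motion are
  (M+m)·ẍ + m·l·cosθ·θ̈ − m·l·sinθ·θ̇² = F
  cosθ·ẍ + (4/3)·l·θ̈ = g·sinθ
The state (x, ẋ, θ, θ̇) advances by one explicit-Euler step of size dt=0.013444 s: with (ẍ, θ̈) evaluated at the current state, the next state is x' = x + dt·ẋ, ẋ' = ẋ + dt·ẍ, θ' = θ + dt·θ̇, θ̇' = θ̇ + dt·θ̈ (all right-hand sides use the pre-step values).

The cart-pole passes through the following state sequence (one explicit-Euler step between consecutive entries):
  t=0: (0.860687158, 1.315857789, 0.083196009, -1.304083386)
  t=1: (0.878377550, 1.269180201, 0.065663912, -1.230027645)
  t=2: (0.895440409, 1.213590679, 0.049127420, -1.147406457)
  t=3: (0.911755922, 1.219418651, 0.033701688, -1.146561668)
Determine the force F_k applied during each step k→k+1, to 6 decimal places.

step 0→1:
  ẍ = (ẋ'−ẋ)/dt = (1.269180201−1.315857789)/0.013444 = -3.472001
  θ̈ = (θ̇'−θ̇)/dt = (-1.230027645−-1.304083386)/0.013444 = 5.508460
  sinθ=0.083100, cosθ=0.996541
  F = (M+m)·ẍ + m·l·cosθ·θ̈ − m·l·sinθ·θ̇² = -4.099541 + 0.801196 − 0.020626 = -3.318972
step 1→2:
  ẍ = (ẋ'−ẋ)/dt = (1.213590679−1.269180201)/0.013444 = -4.134894
  θ̈ = (θ̇'−θ̇)/dt = (-1.147406457−-1.230027645)/0.013444 = 6.145581
  sinθ=0.065617, cosθ=0.997845
  F = (M+m)·ẍ + m·l·cosθ·θ̈ − m·l·sinθ·θ̇² = -4.882248 + 0.895033 − 0.014490 = -4.001704
step 2→3:
  ẍ = (ẋ'−ẋ)/dt = (1.219418651−1.213590679)/0.013444 = 0.433500
  θ̈ = (θ̇'−θ̇)/dt = (-1.146561668−-1.147406457)/0.013444 = 0.062838
  sinθ=0.049108, cosθ=0.998793
  F = (M+m)·ẍ + m·l·cosθ·θ̈ − m·l·sinθ·θ̇² = 0.511852 + 0.009160 − 0.009436 = 0.511576

F_0 = -3.318972 N
F_1 = -4.001704 N
F_2 = 0.511576 N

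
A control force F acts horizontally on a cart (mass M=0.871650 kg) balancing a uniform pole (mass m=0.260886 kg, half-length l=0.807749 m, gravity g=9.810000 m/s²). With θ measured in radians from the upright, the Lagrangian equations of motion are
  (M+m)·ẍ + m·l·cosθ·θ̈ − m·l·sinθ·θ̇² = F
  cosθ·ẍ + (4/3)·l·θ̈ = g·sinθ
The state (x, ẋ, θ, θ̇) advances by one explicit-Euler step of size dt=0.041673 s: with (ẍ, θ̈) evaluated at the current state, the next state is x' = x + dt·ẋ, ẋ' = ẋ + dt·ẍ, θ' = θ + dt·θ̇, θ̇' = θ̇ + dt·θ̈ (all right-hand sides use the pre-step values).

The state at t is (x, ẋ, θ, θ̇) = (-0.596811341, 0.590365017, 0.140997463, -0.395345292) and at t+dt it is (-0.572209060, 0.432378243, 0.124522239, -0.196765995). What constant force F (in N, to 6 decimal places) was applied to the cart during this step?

ẍ = (ẋ'−ẋ)/dt = (0.432378243−0.590365017)/0.041673 = -3.791106
θ̈ = (θ̇'−θ̇)/dt = (-0.196765995−-0.395345292)/0.041673 = 4.765179
sinθ=0.140531, cosθ=0.990076
F = (M+m)·ẍ + m·l·cosθ·θ̈ − m·l·sinθ·θ̇² = -4.293564 + 0.994203 − 0.004629 = -3.303990

F = -3.303990 N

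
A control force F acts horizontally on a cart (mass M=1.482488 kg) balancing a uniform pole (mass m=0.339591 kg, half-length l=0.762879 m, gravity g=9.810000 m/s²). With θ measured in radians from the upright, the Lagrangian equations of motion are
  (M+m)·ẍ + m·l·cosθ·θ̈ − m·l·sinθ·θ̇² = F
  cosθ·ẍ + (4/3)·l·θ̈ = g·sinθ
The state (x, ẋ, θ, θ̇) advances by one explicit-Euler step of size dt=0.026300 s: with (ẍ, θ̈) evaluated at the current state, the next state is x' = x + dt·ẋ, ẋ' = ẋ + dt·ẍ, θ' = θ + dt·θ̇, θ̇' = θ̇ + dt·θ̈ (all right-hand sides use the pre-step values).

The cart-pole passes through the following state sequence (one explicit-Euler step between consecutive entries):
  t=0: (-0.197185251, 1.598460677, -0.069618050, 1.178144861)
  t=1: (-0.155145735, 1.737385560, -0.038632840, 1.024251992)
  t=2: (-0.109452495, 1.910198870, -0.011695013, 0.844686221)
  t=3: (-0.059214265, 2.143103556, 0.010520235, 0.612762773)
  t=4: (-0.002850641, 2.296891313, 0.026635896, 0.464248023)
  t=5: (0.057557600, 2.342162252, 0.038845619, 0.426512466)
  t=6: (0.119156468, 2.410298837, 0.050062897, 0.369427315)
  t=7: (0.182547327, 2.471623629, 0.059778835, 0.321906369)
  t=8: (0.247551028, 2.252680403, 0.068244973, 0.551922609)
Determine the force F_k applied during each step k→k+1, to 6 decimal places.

F_0 = 8.137567 N
F_1 = 10.215618 N
F_2 = 13.853537 N
F_3 = 9.190624 N
F_4 = 2.763329 N
F_5 = 4.156821 N
F_6 = 3.779331 N
F_7 = -12.908399 N

step 0→1:
  ẍ = (ẋ'−ẋ)/dt = (1.737385560−1.598460677)/0.026300 = 5.282315
  θ̈ = (θ̇'−θ̇)/dt = (1.024251992−1.178144861)/0.026300 = -5.851440
  sinθ=-0.069562, cosθ=0.997578
  F = (M+m)·ẍ + m·l·cosθ·θ̈ − m·l·sinθ·θ̇² = 9.624795 + -1.512242 − -0.025014 = 8.137567
step 1→2:
  ẍ = (ẋ'−ẋ)/dt = (1.910198870−1.737385560)/0.026300 = 6.570848
  θ̈ = (θ̇'−θ̇)/dt = (0.844686221−1.024251992)/0.026300 = -6.827596
  sinθ=-0.038623, cosθ=0.999254
  F = (M+m)·ẍ + m·l·cosθ·θ̈ − m·l·sinθ·θ̇² = 11.972605 + -1.767484 − -0.010497 = 10.215618
step 2→3:
  ẍ = (ẋ'−ẋ)/dt = (2.143103556−1.910198870)/0.026300 = 8.855691
  θ̈ = (θ̇'−θ̇)/dt = (0.612762773−0.844686221)/0.026300 = -8.818382
  sinθ=-0.011695, cosθ=0.999932
  F = (M+m)·ẍ + m·l·cosθ·θ̈ − m·l·sinθ·θ̇² = 16.135769 + -2.284394 − -0.002162 = 13.853537
step 3→4:
  ẍ = (ẋ'−ẋ)/dt = (2.296891313−2.143103556)/0.026300 = 5.847443
  θ̈ = (θ̇'−θ̇)/dt = (0.464248023−0.612762773)/0.026300 = -5.646949
  sinθ=0.010520, cosθ=0.999945
  F = (M+m)·ẍ + m·l·cosθ·θ̈ − m·l·sinθ·θ̇² = 10.654504 + -1.462856 − 0.001023 = 9.190624
step 4→5:
  ẍ = (ẋ'−ẋ)/dt = (2.342162252−2.296891313)/0.026300 = 1.721328
  θ̈ = (θ̇'−θ̇)/dt = (0.426512466−0.464248023)/0.026300 = -1.434812
  sinθ=0.026633, cosθ=0.999645
  F = (M+m)·ẍ + m·l·cosθ·θ̈ − m·l·sinθ·θ̇² = 3.136396 + -0.371580 − 0.001487 = 2.763329
step 5→6:
  ẍ = (ẋ'−ẋ)/dt = (2.410298837−2.342162252)/0.026300 = 2.590745
  θ̈ = (θ̇'−θ̇)/dt = (0.369427315−0.426512466)/0.026300 = -2.170538
  sinθ=0.038836, cosθ=0.999246
  F = (M+m)·ẍ + m·l·cosθ·θ̈ − m·l·sinθ·θ̇² = 4.720541 + -0.561890 − 0.001830 = 4.156821
step 6→7:
  ẍ = (ẋ'−ẋ)/dt = (2.471623629−2.410298837)/0.026300 = 2.331741
  θ̈ = (θ̇'−θ̇)/dt = (0.321906369−0.369427315)/0.026300 = -1.806880
  sinθ=0.050042, cosθ=0.998747
  F = (M+m)·ẍ + m·l·cosθ·θ̈ − m·l·sinθ·θ̇² = 4.248617 + -0.467516 − 0.001769 = 3.779331
step 7→8:
  ẍ = (ẋ'−ẋ)/dt = (2.252680403−2.471623629)/0.026300 = -8.324837
  θ̈ = (θ̇'−θ̇)/dt = (0.551922609−0.321906369)/0.026300 = 8.745865
  sinθ=0.059743, cosθ=0.998214
  F = (M+m)·ẍ + m·l·cosθ·θ̈ − m·l·sinθ·θ̇² = -15.168512 + 2.261716 − 0.001604 = -12.908399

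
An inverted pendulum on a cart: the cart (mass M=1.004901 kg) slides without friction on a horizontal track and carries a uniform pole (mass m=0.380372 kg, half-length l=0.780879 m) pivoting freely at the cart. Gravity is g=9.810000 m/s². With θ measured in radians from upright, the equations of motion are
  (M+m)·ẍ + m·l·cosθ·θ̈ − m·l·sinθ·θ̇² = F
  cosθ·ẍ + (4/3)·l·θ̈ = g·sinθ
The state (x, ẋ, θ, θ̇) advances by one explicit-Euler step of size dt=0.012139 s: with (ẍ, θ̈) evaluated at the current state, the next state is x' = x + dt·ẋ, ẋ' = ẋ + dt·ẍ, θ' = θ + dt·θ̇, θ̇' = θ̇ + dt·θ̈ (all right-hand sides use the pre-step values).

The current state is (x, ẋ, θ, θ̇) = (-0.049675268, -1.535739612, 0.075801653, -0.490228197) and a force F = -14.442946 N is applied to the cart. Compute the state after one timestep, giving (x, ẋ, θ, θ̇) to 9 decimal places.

sinθ=0.075729083, cosθ=0.997128430
temp = (F + m·l·θ̇²·sinθ)/(M+m) = (-14.442946 + 0.005405695)/1.385273 = -10.422162494
θ̈ = (g·sinθ − cosθ·temp)/(l·(4/3 − m·cos²θ/(M+m))) = 13.448463708
ẍ = temp − m·l·θ̈·cosθ/(M+m) = -13.297446102
Euler: x'=-0.049675268+0.012139·-1.535739612=-0.068317611, ẋ'=-1.535739612+0.012139·-13.297446102=-1.697157310
       θ'=0.075801653+0.012139·-0.490228197=0.069850773, θ̇'=-0.490228197+0.012139·13.448463708=-0.326977296

(-0.068317611, -1.697157310, 0.069850773, -0.326977296)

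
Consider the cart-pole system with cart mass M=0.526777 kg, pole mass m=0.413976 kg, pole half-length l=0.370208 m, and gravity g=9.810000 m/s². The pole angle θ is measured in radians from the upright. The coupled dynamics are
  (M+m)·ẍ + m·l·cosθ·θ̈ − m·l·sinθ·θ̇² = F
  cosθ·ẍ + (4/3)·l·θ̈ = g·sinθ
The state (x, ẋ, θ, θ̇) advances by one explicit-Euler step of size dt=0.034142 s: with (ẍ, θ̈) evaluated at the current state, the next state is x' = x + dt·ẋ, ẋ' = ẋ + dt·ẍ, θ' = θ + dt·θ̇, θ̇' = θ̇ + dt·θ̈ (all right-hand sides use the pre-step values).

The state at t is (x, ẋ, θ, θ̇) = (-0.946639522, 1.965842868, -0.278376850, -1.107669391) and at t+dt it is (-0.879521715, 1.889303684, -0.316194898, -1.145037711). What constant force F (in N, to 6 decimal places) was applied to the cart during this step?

ẍ = (ẋ'−ẋ)/dt = (1.889303684−1.965842868)/0.034142 = -2.241790
θ̈ = (θ̇'−θ̇)/dt = (-1.145037711−-1.107669391)/0.034142 = -1.094497
sinθ=-0.274795, cosθ=0.961503
F = (M+m)·ẍ + m·l·cosθ·θ̈ − m·l·sinθ·θ̇² = -2.108970 + -0.161282 − -0.051671 = -2.218581

F = -2.218581 N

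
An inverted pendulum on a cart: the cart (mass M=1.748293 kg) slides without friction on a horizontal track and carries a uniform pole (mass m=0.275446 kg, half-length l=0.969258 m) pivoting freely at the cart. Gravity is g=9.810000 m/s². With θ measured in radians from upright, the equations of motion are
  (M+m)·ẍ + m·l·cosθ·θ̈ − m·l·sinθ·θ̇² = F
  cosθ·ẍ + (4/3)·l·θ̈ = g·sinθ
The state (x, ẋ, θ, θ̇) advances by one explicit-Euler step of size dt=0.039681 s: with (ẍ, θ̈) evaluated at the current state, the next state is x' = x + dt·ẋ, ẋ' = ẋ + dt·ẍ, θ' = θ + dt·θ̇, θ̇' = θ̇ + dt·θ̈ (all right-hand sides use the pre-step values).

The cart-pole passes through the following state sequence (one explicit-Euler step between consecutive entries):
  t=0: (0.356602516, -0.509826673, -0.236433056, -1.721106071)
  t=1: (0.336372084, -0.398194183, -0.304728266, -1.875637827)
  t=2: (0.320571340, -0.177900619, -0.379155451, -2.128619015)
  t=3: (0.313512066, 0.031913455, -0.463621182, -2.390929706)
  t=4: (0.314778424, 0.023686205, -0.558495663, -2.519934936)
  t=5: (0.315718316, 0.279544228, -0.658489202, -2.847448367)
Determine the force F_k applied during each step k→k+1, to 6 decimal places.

F_0 = 4.867742 N
F_1 = 9.893150 N
F_2 = 9.508796 N
F_3 = -0.513432 N
F_4 = 12.078460 N

step 0→1:
  ẍ = (ẋ'−ẋ)/dt = (-0.398194183−-0.509826673)/0.039681 = 2.813248
  θ̈ = (θ̇'−θ̇)/dt = (-1.875637827−-1.721106071)/0.039681 = -3.894351
  sinθ=-0.234236, cosθ=0.972180
  F = (M+m)·ẍ + m·l·cosθ·θ̈ − m·l·sinθ·θ̇² = 5.693279 + -1.010782 − -0.185245 = 4.867742
step 1→2:
  ẍ = (ẋ'−ẋ)/dt = (-0.177900619−-0.398194183)/0.039681 = 5.551613
  θ̈ = (θ̇'−θ̇)/dt = (-2.128619015−-1.875637827)/0.039681 = -6.375373
  sinθ=-0.300034, cosθ=0.953929
  F = (M+m)·ẍ + m·l·cosθ·θ̈ − m·l·sinθ·θ̇² = 11.235016 + -1.623668 − -0.281802 = 9.893150
step 2→3:
  ẍ = (ẋ'−ẋ)/dt = (0.031913455−-0.177900619)/0.039681 = 5.287520
  θ̈ = (θ̇'−θ̇)/dt = (-2.390929706−-2.128619015)/0.039681 = -6.610486
  sinθ=-0.370136, cosθ=0.928978
  F = (M+m)·ẍ + m·l·cosθ·θ̈ − m·l·sinθ·θ̇² = 10.700560 + -1.639512 − -0.447747 = 9.508796
step 3→4:
  ẍ = (ẋ'−ẋ)/dt = (0.023686205−0.031913455)/0.039681 = -0.207335
  θ̈ = (θ̇'−θ̇)/dt = (-2.519934936−-2.390929706)/0.039681 = -3.251058
  sinθ=-0.447190, cosθ=0.894439
  F = (M+m)·ẍ + m·l·cosθ·θ̈ − m·l·sinθ·θ̇² = -0.419591 + -0.776339 − -0.682498 = -0.513432
step 4→5:
  ẍ = (ẋ'−ẋ)/dt = (0.279544228−0.023686205)/0.039681 = 6.447872
  θ̈ = (θ̇'−θ̇)/dt = (-2.847448367−-2.519934936)/0.039681 = -8.253659
  sinθ=-0.529911, cosθ=0.848053
  F = (M+m)·ẍ + m·l·cosθ·θ̈ − m·l·sinθ·θ̇² = 13.048811 + -1.868725 − -0.898375 = 12.078460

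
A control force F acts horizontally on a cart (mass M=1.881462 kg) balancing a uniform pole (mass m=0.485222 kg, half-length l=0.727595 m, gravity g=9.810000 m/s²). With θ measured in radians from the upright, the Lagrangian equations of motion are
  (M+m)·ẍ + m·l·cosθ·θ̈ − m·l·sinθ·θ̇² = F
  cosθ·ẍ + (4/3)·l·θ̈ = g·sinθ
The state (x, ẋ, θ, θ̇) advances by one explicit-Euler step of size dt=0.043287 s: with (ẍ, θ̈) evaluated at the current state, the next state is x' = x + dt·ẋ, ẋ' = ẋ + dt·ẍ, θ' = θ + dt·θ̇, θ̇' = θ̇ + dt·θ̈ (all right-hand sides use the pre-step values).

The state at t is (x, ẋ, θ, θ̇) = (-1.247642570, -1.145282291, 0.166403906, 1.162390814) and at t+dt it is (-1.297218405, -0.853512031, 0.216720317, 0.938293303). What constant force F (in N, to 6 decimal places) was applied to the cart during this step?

ẍ = (ẋ'−ẋ)/dt = (-0.853512031−-1.145282291)/0.043287 = 6.740367
θ̈ = (θ̇'−θ̇)/dt = (0.938293303−1.162390814)/0.043287 = -5.177016
sinθ=0.165637, cosθ=0.986187
F = (M+m)·ẍ + m·l·cosθ·θ̈ − m·l·sinθ·θ̇² = 15.952318 + -1.802474 − 0.079012 = 14.070833

F = 14.070833 N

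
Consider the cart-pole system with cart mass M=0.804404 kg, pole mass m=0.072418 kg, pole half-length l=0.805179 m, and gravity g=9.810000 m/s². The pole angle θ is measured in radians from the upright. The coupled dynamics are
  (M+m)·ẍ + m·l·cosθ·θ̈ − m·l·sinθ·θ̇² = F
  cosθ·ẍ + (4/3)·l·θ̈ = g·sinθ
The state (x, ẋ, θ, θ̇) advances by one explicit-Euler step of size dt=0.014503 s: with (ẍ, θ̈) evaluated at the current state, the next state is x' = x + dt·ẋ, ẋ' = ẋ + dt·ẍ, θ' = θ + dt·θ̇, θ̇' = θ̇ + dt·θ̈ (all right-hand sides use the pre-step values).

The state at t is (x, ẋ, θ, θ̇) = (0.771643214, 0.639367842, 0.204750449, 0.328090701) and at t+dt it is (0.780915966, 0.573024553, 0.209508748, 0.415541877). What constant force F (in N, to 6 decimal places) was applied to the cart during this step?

F = -3.668003 N

ẍ = (ẋ'−ẋ)/dt = (0.573024553−0.639367842)/0.014503 = -4.574453
θ̈ = (θ̇'−θ̇)/dt = (0.415541877−0.328090701)/0.014503 = 6.029868
sinθ=0.203323, cosθ=0.979112
F = (M+m)·ẍ + m·l·cosθ·θ̈ − m·l·sinθ·θ̇² = -4.010981 + 0.344254 − 0.001276 = -3.668003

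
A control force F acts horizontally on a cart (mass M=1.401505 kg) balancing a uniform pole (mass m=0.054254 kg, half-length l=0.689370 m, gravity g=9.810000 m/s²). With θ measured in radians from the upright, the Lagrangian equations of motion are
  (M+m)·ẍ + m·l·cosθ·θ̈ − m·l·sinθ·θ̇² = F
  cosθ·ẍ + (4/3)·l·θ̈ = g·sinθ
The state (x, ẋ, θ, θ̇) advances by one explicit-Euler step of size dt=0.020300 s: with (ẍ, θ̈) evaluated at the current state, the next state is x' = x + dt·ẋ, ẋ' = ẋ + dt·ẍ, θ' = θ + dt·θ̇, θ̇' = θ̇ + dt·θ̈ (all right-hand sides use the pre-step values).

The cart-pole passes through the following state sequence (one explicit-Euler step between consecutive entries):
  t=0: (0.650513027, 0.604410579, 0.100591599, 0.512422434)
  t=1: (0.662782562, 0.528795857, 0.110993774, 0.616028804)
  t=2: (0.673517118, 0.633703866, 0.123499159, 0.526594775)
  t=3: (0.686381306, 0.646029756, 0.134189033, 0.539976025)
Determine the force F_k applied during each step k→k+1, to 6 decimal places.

step 0→1:
  ẍ = (ẋ'−ẋ)/dt = (0.528795857−0.604410579)/0.020300 = -3.724863
  θ̈ = (θ̇'−θ̇)/dt = (0.616028804−0.512422434)/0.020300 = 5.103762
  sinθ=0.100422, cosθ=0.994945
  F = (M+m)·ẍ + m·l·cosθ·θ̈ − m·l·sinθ·θ̇² = -5.422503 + 0.189921 − 0.000986 = -5.233568
step 1→2:
  ẍ = (ẋ'−ẋ)/dt = (0.633703866−0.528795857)/0.020300 = 5.167882
  θ̈ = (θ̇'−θ̇)/dt = (0.526594775−0.616028804)/0.020300 = -4.405617
  sinθ=0.110766, cosθ=0.993847
  F = (M+m)·ẍ + m·l·cosθ·θ̈ − m·l·sinθ·θ̇² = 7.523191 + -0.163761 − 0.001572 = 7.357858
step 2→3:
  ẍ = (ẋ'−ẋ)/dt = (0.646029756−0.633703866)/0.020300 = 0.607187
  θ̈ = (θ̇'−θ̇)/dt = (0.539976025−0.526594775)/0.020300 = 0.659175
  sinθ=0.123185, cosθ=0.992384
  F = (M+m)·ẍ + m·l·cosθ·θ̈ − m·l·sinθ·θ̇² = 0.883918 + 0.024466 − 0.001278 = 0.907106

F_0 = -5.233568 N
F_1 = 7.357858 N
F_2 = 0.907106 N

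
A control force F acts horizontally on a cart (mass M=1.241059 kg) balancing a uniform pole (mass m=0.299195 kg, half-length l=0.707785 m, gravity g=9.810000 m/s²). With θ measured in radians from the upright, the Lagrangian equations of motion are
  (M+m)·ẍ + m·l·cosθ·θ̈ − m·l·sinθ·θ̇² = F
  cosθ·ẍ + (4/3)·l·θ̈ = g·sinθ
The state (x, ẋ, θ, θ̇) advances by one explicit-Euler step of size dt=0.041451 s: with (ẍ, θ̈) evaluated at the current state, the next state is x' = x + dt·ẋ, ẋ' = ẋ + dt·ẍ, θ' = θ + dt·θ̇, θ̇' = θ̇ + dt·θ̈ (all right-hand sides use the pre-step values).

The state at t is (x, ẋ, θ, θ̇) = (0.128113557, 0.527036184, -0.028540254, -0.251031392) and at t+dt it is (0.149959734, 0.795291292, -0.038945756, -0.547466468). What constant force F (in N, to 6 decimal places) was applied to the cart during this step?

F = 8.454502 N

ẍ = (ẋ'−ẋ)/dt = (0.795291292−0.527036184)/0.041451 = 6.471620
θ̈ = (θ̇'−θ̇)/dt = (-0.547466468−-0.251031392)/0.041451 = -7.151458
sinθ=-0.028536, cosθ=0.999593
F = (M+m)·ẍ + m·l·cosθ·θ̈ − m·l·sinθ·θ̇² = 9.967938 + -1.513817 − -0.000381 = 8.454502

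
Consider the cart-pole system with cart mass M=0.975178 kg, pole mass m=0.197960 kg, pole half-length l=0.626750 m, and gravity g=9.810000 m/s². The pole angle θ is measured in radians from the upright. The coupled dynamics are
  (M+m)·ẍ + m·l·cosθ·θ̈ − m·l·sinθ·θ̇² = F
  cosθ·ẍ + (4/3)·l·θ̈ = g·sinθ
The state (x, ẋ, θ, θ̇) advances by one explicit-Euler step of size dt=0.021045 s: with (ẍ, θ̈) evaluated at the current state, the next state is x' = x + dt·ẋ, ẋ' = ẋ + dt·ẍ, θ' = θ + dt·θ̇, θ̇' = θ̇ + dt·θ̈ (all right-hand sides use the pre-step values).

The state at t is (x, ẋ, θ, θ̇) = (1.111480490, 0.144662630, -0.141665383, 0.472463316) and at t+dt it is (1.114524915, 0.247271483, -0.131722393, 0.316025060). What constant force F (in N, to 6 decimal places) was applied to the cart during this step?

ẍ = (ẋ'−ẋ)/dt = (0.247271483−0.144662630)/0.021045 = 4.875688
θ̈ = (θ̇'−θ̇)/dt = (0.316025060−0.472463316)/0.021045 = -7.433512
sinθ=-0.141192, cosθ=0.989982
F = (M+m)·ẍ + m·l·cosθ·θ̈ − m·l·sinθ·θ̇² = 5.719855 + -0.913047 − -0.003910 = 4.810718

F = 4.810718 N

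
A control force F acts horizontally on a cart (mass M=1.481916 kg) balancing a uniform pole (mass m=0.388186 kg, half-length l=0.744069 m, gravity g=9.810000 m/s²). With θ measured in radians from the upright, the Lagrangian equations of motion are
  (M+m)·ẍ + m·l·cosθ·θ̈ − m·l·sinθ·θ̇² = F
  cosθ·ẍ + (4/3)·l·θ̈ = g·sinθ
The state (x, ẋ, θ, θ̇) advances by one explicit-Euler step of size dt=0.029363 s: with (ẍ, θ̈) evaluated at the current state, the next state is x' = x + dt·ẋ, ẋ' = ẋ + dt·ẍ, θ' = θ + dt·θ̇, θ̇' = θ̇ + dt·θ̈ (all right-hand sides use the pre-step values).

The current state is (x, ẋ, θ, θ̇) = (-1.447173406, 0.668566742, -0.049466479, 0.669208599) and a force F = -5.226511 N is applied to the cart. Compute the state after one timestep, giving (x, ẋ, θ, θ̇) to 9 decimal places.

sinθ=-0.049446308, cosθ=0.998776783
temp = (F + m·l·θ̇²·sinθ)/(M+m) = (-5.226511 + -0.006396022)/1.870102 = -2.798193373
θ̈ = (g·sinθ − cosθ·temp)/(l·(4/3 − m·cos²θ/(M+m))) = 2.756143308
ẍ = temp − m·l·θ̈·cosθ/(M+m) = -3.223358875
Euler: x'=-1.447173406+0.029363·0.668566742=-1.427542281, ẋ'=0.668566742+0.029363·-3.223358875=0.573919255
       θ'=-0.049466479+0.029363·0.669208599=-0.029816507, θ̇'=0.669208599+0.029363·2.756143308=0.750137235

(-1.427542281, 0.573919255, -0.029816507, 0.750137235)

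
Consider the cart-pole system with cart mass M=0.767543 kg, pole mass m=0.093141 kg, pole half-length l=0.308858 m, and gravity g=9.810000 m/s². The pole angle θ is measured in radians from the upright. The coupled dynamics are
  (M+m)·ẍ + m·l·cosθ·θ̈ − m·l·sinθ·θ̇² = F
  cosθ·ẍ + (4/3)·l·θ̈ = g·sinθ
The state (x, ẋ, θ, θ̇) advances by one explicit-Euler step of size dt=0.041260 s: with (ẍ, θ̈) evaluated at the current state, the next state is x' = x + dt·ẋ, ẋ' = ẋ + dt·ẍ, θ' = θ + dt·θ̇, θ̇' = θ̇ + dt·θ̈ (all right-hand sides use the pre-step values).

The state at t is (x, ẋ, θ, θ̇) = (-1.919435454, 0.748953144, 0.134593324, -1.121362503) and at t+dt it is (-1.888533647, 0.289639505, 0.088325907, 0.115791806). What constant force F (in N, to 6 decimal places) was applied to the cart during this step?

ẍ = (ẋ'−ẋ)/dt = (0.289639505−0.748953144)/0.041260 = -11.132177
θ̈ = (θ̇'−θ̇)/dt = (0.115791806−-1.121362503)/0.041260 = 29.984351
sinθ=0.134187, cosθ=0.990956
F = (M+m)·ẍ + m·l·cosθ·θ̈ − m·l·sinθ·θ̇² = -9.581287 + 0.854769 − 0.004854 = -8.731372

F = -8.731372 N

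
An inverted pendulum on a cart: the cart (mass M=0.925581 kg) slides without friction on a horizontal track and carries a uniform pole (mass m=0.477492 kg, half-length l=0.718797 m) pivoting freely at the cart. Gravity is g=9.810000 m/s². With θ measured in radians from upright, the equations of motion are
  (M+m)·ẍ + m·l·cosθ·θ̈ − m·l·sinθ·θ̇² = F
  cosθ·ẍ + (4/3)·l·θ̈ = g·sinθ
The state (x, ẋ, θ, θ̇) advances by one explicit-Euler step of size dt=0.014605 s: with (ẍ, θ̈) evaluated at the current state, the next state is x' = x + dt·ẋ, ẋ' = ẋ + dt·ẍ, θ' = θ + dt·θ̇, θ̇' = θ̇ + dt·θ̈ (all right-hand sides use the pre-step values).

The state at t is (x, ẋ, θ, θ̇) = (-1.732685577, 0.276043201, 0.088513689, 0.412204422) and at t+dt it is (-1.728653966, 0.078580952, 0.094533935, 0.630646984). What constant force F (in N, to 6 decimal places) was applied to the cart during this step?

ẍ = (ẋ'−ẋ)/dt = (0.078580952−0.276043201)/0.014605 = -13.520181
θ̈ = (θ̇'−θ̇)/dt = (0.630646984−0.412204422)/0.014605 = 14.956697
sinθ=0.088398, cosθ=0.996085
F = (M+m)·ẍ + m·l·cosθ·θ̈ − m·l·sinθ·θ̇² = -18.969801 + 5.113339 − 0.005155 = -13.861618

F = -13.861618 N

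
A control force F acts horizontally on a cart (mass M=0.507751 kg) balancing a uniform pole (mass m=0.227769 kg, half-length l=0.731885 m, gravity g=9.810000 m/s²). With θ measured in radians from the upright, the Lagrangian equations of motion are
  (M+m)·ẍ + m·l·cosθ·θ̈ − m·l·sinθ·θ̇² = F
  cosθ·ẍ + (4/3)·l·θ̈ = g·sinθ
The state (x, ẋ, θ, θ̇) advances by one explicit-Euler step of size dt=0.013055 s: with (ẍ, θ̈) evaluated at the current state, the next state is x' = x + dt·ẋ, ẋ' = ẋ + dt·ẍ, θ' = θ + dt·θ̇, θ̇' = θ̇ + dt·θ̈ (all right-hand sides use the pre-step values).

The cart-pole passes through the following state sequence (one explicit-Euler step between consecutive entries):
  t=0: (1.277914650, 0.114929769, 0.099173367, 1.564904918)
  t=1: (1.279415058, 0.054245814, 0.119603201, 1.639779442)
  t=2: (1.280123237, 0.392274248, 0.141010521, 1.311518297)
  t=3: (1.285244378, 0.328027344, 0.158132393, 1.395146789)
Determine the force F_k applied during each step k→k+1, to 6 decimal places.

F_0 = -2.507977 N
F_1 = 14.829415 N
F_2 = -2.602714 N

step 0→1:
  ẍ = (ẋ'−ẋ)/dt = (0.054245814−0.114929769)/0.013055 = -4.648331
  θ̈ = (θ̇'−θ̇)/dt = (1.639779442−1.564904918)/0.013055 = 5.735314
  sinθ=0.099011, cosθ=0.995086
  F = (M+m)·ẍ + m·l·cosθ·θ̈ − m·l·sinθ·θ̇² = -3.418940 + 0.951383 − 0.040420 = -2.507977
step 1→2:
  ẍ = (ẋ'−ẋ)/dt = (0.392274248−0.054245814)/0.013055 = 25.892641
  θ̈ = (θ̇'−θ̇)/dt = (1.311518297−1.639779442)/0.013055 = -25.144477
  sinθ=0.119318, cosθ=0.992856
  F = (M+m)·ẍ + m·l·cosθ·θ̈ − m·l·sinθ·θ̇² = 19.044556 + -4.161658 − 0.053483 = 14.829415
step 2→3:
  ẍ = (ẋ'−ẋ)/dt = (0.328027344−0.392274248)/0.013055 = -4.921249
  θ̈ = (θ̇'−θ̇)/dt = (1.395146789−1.311518297)/0.013055 = 6.405859
  sinθ=0.140544, cosθ=0.990074
  F = (M+m)·ẍ + m·l·cosθ·θ̈ − m·l·sinθ·θ̇² = -3.619677 + 1.057262 − 0.040299 = -2.602714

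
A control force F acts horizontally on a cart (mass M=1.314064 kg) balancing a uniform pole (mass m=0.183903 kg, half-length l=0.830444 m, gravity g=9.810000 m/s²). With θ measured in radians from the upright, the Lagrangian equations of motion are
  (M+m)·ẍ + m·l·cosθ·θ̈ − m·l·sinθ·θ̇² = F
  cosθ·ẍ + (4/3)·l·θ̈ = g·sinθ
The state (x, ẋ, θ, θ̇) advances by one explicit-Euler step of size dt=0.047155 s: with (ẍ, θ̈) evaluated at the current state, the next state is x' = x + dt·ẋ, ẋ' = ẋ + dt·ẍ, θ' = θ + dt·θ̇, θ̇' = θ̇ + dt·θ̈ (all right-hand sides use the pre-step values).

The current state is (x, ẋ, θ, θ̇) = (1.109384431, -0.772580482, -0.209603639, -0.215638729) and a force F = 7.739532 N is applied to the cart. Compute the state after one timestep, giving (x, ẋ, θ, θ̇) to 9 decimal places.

sinθ=-0.208072230, cosθ=0.978113463
temp = (F + m·l·θ̇²·sinθ)/(M+m) = (7.739532 + -0.001477634)/1.497967 = 5.165704162
θ̈ = (g·sinθ − cosθ·temp)/(l·(4/3 − m·cos²θ/(M+m))) = -7.025542847
ẍ = temp − m·l·θ̈·cosθ/(M+m) = 5.866297564
Euler: x'=1.109384431+0.047155·-0.772580482=1.072953398, ẋ'=-0.772580482+0.047155·5.866297564=-0.495955220
       θ'=-0.209603639+0.047155·-0.215638729=-0.219772083, θ̇'=-0.215638729+0.047155·-7.025542847=-0.546928202

(1.072953398, -0.495955220, -0.219772083, -0.546928202)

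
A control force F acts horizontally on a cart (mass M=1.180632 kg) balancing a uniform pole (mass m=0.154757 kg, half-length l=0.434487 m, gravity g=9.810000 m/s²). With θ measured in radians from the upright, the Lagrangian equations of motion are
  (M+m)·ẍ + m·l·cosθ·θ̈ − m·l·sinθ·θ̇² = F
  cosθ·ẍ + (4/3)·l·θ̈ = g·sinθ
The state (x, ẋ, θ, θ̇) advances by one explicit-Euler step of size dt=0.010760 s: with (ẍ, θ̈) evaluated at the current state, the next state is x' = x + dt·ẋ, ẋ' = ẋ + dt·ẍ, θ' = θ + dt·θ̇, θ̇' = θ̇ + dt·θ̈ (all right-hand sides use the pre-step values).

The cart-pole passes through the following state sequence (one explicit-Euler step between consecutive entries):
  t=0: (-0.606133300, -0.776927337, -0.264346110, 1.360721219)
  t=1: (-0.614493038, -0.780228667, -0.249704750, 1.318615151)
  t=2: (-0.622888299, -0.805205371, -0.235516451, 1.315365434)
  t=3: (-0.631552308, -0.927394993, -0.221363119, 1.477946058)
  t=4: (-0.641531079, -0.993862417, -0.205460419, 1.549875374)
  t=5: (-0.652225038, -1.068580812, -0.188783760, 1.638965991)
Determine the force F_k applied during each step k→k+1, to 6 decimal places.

F_0 = -0.631172 N
F_1 = -3.090565 N
F_2 = -14.149485 N
F_3 = -7.778288 N
F_4 = -8.695084 N

step 0→1:
  ẍ = (ẋ'−ẋ)/dt = (-0.780228667−-0.776927337)/0.010760 = -0.306815
  θ̈ = (θ̇'−θ̇)/dt = (1.318615151−1.360721219)/0.010760 = -3.913203
  sinθ=-0.261278, cosθ=0.965264
  F = (M+m)·ẍ + m·l·cosθ·θ̈ − m·l·sinθ·θ̇² = -0.409717 + -0.253983 − -0.032529 = -0.631172
step 1→2:
  ẍ = (ẋ'−ẋ)/dt = (-0.805205371−-0.780228667)/0.010760 = -2.321255
  θ̈ = (θ̇'−θ̇)/dt = (1.315365434−1.318615151)/0.010760 = -0.302018
  sinθ=-0.247118, cosθ=0.968985
  F = (M+m)·ẍ + m·l·cosθ·θ̈ − m·l·sinθ·θ̇² = -3.099778 + -0.019678 − -0.028891 = -3.090565
step 2→3:
  ẍ = (ẋ'−ẋ)/dt = (-0.927394993−-0.805205371)/0.010760 = -11.355913
  θ̈ = (θ̇'−θ̇)/dt = (1.477946058−1.315365434)/0.010760 = 15.109723
  sinθ=-0.233345, cosθ=0.972394
  F = (M+m)·ẍ + m·l·cosθ·θ̈ − m·l·sinθ·θ̇² = -15.164561 + 0.987929 − -0.027147 = -14.149485
step 3→4:
  ẍ = (ẋ'−ẋ)/dt = (-0.993862417−-0.927394993)/0.010760 = -6.177270
  θ̈ = (θ̇'−θ̇)/dt = (1.549875374−1.477946058)/0.010760 = 6.684881
  sinθ=-0.219560, cosθ=0.975599
  F = (M+m)·ẍ + m·l·cosθ·θ̈ − m·l·sinθ·θ̇² = -8.249058 + 0.438523 − -0.032248 = -7.778288
step 4→5:
  ẍ = (ẋ'−ẋ)/dt = (-1.068580812−-0.993862417)/0.010760 = -6.944089
  θ̈ = (θ̇'−θ̇)/dt = (1.638965991−1.549875374)/0.010760 = 8.279797
  sinθ=-0.204018, cosθ=0.978967
  F = (M+m)·ẍ + m·l·cosθ·θ̈ − m·l·sinθ·θ̇² = -9.273060 + 0.545023 − -0.032953 = -8.695084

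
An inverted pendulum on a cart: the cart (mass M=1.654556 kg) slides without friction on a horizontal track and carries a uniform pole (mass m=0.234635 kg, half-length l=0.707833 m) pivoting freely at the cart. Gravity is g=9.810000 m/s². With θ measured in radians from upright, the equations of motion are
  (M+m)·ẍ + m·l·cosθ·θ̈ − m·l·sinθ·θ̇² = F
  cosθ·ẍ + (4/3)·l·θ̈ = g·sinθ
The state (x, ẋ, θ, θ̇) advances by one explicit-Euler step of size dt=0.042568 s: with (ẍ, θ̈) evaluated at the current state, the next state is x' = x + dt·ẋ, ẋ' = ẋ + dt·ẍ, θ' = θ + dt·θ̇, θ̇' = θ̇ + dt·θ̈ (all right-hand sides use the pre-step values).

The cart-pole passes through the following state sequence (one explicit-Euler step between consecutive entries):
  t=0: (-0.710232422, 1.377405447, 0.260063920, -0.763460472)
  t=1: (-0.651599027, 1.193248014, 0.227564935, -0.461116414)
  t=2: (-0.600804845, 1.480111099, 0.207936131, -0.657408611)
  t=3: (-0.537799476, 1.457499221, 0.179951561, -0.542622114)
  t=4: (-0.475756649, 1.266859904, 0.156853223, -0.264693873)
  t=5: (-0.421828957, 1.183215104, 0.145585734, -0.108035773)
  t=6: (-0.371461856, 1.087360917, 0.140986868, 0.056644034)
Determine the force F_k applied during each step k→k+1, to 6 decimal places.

step 0→1:
  ẍ = (ẋ'−ẋ)/dt = (1.193248014−1.377405447)/0.042568 = -4.326194
  θ̈ = (θ̇'−θ̇)/dt = (-0.461116414−-0.763460472)/0.042568 = 7.102614
  sinθ=0.257142, cosθ=0.966374
  F = (M+m)·ẍ + m·l·cosθ·θ̈ − m·l·sinθ·θ̇² = -8.173007 + 1.139953 − 0.024893 = -7.057947
step 1→2:
  ẍ = (ẋ'−ẋ)/dt = (1.480111099−1.193248014)/0.042568 = 6.738937
  θ̈ = (θ̇'−θ̇)/dt = (-0.657408611−-0.461116414)/0.042568 = -4.611262
  sinθ=0.225606, cosθ=0.974219
  F = (M+m)·ẍ + m·l·cosθ·θ̈ − m·l·sinθ·θ̇² = 12.731140 + -0.746105 − 0.007967 = 11.977068
step 2→3:
  ẍ = (ẋ'−ẋ)/dt = (1.457499221−1.480111099)/0.042568 = -0.531194
  θ̈ = (θ̇'−θ̇)/dt = (-0.542622114−-0.657408611)/0.042568 = 2.696544
  sinθ=0.206441, cosθ=0.978459
  F = (M+m)·ẍ + m·l·cosθ·θ̈ − m·l·sinθ·θ̇² = -1.003527 + 0.438201 − 0.014818 = -0.580144
step 3→4:
  ẍ = (ẋ'−ẋ)/dt = (1.266859904−1.457499221)/0.042568 = -4.478465
  θ̈ = (θ̇'−θ̇)/dt = (-0.264693873−-0.542622114)/0.042568 = 6.529042
  sinθ=0.178982, cosθ=0.983852
  F = (M+m)·ẍ + m·l·cosθ·θ̈ − m·l·sinθ·θ̇² = -8.460677 + 1.066849 − 0.008752 = -7.402580
step 4→5:
  ẍ = (ẋ'−ẋ)/dt = (1.183215104−1.266859904)/0.042568 = -1.964969
  θ̈ = (θ̇'−θ̇)/dt = (-0.108035773−-0.264693873)/0.042568 = 3.680185
  sinθ=0.156211, cosθ=0.987724
  F = (M+m)·ẍ + m·l·cosθ·θ̈ − m·l·sinθ·θ̇² = -3.712202 + 0.603710 − 0.001818 = -3.110309
step 5→6:
  ẍ = (ẋ'−ẋ)/dt = (1.087360917−1.183215104)/0.042568 = -2.251790
  θ̈ = (θ̇'−θ̇)/dt = (0.056644034−-0.108035773)/0.042568 = 3.868629
  sinθ=0.145072, cosθ=0.989421
  F = (M+m)·ẍ + m·l·cosθ·θ̈ − m·l·sinθ·θ̇² = -4.254061 + 0.635714 − 0.000281 = -3.618628

F_0 = -7.057947 N
F_1 = 11.977068 N
F_2 = -0.580144 N
F_3 = -7.402580 N
F_4 = -3.110309 N
F_5 = -3.618628 N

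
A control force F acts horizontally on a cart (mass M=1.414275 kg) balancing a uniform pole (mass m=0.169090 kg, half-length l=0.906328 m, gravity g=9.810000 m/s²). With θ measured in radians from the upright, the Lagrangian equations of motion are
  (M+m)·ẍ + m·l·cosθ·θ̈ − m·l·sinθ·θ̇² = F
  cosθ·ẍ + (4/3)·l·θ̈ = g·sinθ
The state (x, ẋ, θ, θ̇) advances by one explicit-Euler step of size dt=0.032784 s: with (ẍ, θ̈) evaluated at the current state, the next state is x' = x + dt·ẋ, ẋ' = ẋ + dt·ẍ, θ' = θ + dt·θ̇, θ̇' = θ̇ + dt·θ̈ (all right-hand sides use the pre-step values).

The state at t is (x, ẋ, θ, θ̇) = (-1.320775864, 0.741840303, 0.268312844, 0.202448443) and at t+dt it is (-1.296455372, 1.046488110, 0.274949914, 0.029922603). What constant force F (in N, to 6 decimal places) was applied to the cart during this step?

F = 13.934247 N

ẍ = (ẋ'−ẋ)/dt = (1.046488110−0.741840303)/0.032784 = 9.292576
θ̈ = (θ̇'−θ̇)/dt = (0.029922603−0.202448443)/0.032784 = -5.262501
sinθ=0.265105, cosθ=0.964220
F = (M+m)·ẍ + m·l·cosθ·θ̈ − m·l·sinθ·θ̇² = 14.713539 + -0.777627 − 0.001665 = 13.934247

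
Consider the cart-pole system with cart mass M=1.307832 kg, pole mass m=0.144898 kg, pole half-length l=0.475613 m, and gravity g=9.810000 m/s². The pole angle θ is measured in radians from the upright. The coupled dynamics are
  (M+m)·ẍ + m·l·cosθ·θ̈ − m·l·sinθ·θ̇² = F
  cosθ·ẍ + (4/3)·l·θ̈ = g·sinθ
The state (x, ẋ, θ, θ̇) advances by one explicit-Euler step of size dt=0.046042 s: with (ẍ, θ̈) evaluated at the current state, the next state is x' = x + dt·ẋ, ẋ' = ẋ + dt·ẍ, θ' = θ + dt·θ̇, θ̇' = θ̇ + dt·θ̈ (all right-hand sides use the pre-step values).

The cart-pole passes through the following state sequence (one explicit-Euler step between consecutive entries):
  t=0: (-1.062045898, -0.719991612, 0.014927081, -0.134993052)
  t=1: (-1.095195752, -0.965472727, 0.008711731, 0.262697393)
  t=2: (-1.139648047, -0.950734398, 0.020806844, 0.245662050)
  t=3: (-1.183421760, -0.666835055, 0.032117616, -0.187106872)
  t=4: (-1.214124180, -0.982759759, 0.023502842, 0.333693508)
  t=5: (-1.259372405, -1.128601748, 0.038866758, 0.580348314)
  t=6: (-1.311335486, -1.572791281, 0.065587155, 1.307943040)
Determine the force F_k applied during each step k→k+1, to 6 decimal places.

F_0 = -7.150313 N
F_1 = 0.439489 N
F_2 = 8.309959 N
F_3 = -9.189093 N
F_4 = -4.232738 N
F_5 = -12.927857 N

step 0→1:
  ẍ = (ẋ'−ẋ)/dt = (-0.965472727−-0.719991612)/0.046042 = -5.331678
  θ̈ = (θ̇'−θ̇)/dt = (0.262697393−-0.134993052)/0.046042 = 8.637558
  sinθ=0.014927, cosθ=0.999889
  F = (M+m)·ẍ + m·l·cosθ·θ̈ − m·l·sinθ·θ̇² = -7.745488 + 0.595194 − 0.000019 = -7.150313
step 1→2:
  ẍ = (ẋ'−ẋ)/dt = (-0.950734398−-0.965472727)/0.046042 = 0.320106
  θ̈ = (θ̇'−θ̇)/dt = (0.245662050−0.262697393)/0.046042 = -0.369996
  sinθ=0.008712, cosθ=0.999962
  F = (M+m)·ẍ + m·l·cosθ·θ̈ − m·l·sinθ·θ̇² = 0.465028 + -0.025497 − 0.000041 = 0.439489
step 2→3:
  ẍ = (ẋ'−ẋ)/dt = (-0.666835055−-0.950734398)/0.046042 = 6.166095
  θ̈ = (θ̇'−θ̇)/dt = (-0.187106872−0.245662050)/0.046042 = -9.399438
  sinθ=0.020805, cosθ=0.999784
  F = (M+m)·ẍ + m·l·cosθ·θ̈ − m·l·sinθ·θ̇² = 8.957671 + -0.647626 − 0.000087 = 8.309959
step 3→4:
  ẍ = (ẋ'−ẋ)/dt = (-0.982759759−-0.666835055)/0.046042 = -6.861663
  θ̈ = (θ̇'−θ̇)/dt = (0.333693508−-0.187106872)/0.046042 = 11.311420
  sinθ=0.032112, cosθ=0.999484
  F = (M+m)·ẍ + m·l·cosθ·θ̈ − m·l·sinθ·θ̇² = -9.968144 + 0.779129 − 0.000077 = -9.189093
step 4→5:
  ẍ = (ẋ'−ẋ)/dt = (-1.128601748−-0.982759759)/0.046042 = -3.167586
  θ̈ = (θ̇'−θ̇)/dt = (0.580348314−0.333693508)/0.046042 = 5.357170
  sinθ=0.023501, cosθ=0.999724
  F = (M+m)·ẍ + m·l·cosθ·θ̈ − m·l·sinθ·θ̇² = -4.601647 + 0.369089 − 0.000180 = -4.232738
step 5→6:
  ẍ = (ẋ'−ẋ)/dt = (-1.572791281−-1.128601748)/0.046042 = -9.647486
  θ̈ = (θ̇'−θ̇)/dt = (1.307943040−0.580348314)/0.046042 = 15.802848
  sinθ=0.038857, cosθ=0.999245
  F = (M+m)·ẍ + m·l·cosθ·θ̈ − m·l·sinθ·θ̇² = -14.015192 + 1.088237 − 0.000902 = -12.927857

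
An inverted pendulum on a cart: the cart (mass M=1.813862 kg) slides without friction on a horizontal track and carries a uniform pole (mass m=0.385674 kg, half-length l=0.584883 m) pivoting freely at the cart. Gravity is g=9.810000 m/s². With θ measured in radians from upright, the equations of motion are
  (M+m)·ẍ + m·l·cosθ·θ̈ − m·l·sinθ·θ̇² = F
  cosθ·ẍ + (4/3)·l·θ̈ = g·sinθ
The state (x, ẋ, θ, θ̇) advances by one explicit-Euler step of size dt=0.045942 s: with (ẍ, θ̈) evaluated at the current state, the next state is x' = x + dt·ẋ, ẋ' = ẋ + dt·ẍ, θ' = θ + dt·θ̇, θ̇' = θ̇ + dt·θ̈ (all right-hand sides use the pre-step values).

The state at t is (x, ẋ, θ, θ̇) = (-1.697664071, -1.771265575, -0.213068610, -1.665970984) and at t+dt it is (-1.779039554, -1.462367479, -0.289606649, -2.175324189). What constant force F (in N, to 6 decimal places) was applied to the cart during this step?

F = 12.476949 N

ẍ = (ẋ'−ẋ)/dt = (-1.462367479−-1.771265575)/0.045942 = 6.723654
θ̈ = (θ̇'−θ̇)/dt = (-2.175324189−-1.665970984)/0.045942 = -11.086875
sinθ=-0.211460, cosθ=0.977387
F = (M+m)·ẍ + m·l·cosθ·θ̈ − m·l·sinθ·θ̇² = 14.788918 + -2.444358 − -0.132389 = 12.476949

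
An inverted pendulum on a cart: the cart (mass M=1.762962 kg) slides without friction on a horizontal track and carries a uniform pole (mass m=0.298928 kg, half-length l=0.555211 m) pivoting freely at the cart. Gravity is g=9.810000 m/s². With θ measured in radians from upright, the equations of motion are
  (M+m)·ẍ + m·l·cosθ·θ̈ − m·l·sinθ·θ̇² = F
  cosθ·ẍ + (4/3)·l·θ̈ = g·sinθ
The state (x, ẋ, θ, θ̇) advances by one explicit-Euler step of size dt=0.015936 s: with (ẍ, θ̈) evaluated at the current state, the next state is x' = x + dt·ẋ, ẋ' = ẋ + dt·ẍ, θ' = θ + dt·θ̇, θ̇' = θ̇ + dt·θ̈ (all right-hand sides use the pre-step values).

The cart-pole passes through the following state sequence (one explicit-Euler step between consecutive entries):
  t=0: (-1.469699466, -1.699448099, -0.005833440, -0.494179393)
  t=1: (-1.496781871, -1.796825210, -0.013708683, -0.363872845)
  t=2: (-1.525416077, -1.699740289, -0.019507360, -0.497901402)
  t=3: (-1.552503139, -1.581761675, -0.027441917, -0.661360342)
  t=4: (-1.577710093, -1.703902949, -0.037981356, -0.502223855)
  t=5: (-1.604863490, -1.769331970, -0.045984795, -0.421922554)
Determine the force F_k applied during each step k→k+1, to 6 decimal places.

step 0→1:
  ẍ = (ẋ'−ẋ)/dt = (-1.796825210−-1.699448099)/0.015936 = -6.110511
  θ̈ = (θ̇'−θ̇)/dt = (-0.363872845−-0.494179393)/0.015936 = 8.176867
  sinθ=-0.005833, cosθ=0.999983
  F = (M+m)·ẍ + m·l·cosθ·θ̈ − m·l·sinθ·θ̇² = -12.599202 + 1.357076 − -0.000236 = -11.241890
step 1→2:
  ẍ = (ẋ'−ẋ)/dt = (-1.699740289−-1.796825210)/0.015936 = 6.092176
  θ̈ = (θ̇'−θ̇)/dt = (-0.497901402−-0.363872845)/0.015936 = -8.410427
  sinθ=-0.013708, cosθ=0.999906
  F = (M+m)·ẍ + m·l·cosθ·θ̈ − m·l·sinθ·θ̇² = 12.561397 + -1.395731 − -0.000301 = 11.165967
step 2→3:
  ẍ = (ẋ'−ẋ)/dt = (-1.581761675−-1.699740289)/0.015936 = 7.403276
  θ̈ = (θ̇'−θ̇)/dt = (-0.661360342−-0.497901402)/0.015936 = -10.257213
  sinθ=-0.019506, cosθ=0.999810
  F = (M+m)·ẍ + m·l·cosθ·θ̈ − m·l·sinθ·θ̇² = 15.264742 + -1.702046 − -0.000803 = 13.563498
step 3→4:
  ẍ = (ẋ'−ẋ)/dt = (-1.703902949−-1.581761675)/0.015936 = -7.664488
  θ̈ = (θ̇'−θ̇)/dt = (-0.502223855−-0.661360342)/0.015936 = 9.985974
  sinθ=-0.027438, cosθ=0.999623
  F = (M+m)·ẍ + m·l·cosθ·θ̈ − m·l·sinθ·θ̇² = -15.803330 + 1.656729 − -0.001992 = -14.144609
step 4→5:
  ẍ = (ẋ'−ẋ)/dt = (-1.769331970−-1.703902949)/0.015936 = -4.105737
  θ̈ = (θ̇'−θ̇)/dt = (-0.421922554−-0.502223855)/0.015936 = 5.038987
  sinθ=-0.037972, cosθ=0.999279
  F = (M+m)·ẍ + m·l·cosθ·θ̈ − m·l·sinθ·θ̇² = -8.465578 + 0.835708 − -0.001590 = -7.628280

F_0 = -11.241890 N
F_1 = 11.165967 N
F_2 = 13.563498 N
F_3 = -14.144609 N
F_4 = -7.628280 N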